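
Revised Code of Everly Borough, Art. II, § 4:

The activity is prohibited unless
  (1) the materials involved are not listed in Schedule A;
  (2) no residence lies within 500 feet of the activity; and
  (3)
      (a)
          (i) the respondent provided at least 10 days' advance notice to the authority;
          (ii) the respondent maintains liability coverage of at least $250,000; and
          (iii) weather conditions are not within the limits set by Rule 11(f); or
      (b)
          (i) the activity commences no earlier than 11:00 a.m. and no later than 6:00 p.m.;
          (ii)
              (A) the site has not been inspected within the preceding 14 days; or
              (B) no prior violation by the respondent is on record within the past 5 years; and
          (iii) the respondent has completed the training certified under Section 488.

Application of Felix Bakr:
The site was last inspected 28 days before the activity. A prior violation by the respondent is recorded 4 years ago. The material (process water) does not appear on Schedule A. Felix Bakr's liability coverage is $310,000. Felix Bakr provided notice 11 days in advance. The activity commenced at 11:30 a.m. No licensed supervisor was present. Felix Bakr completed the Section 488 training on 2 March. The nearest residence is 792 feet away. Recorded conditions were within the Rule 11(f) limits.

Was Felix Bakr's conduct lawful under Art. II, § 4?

Yes — lawful.

(1) not (Schedule A material) — satisfied.
(2) no residence in 500 ft — met.
(i) ≥10 days' notice — satisfied.
(ii) coverage ≥ $250,000 — holds.
(iii) not (weather ok) — not met.
(a) = T AND T AND F = false.
(i) start within hours — met.
(A) not (site inspected) — holds.
(B) no prior violation — not satisfied.
So (ii) is satisfied (T OR F).
(iii) training certified — holds.
(b) = T AND T AND T = true.
(3) = F OR T = true.
Overall = T AND T AND T = true.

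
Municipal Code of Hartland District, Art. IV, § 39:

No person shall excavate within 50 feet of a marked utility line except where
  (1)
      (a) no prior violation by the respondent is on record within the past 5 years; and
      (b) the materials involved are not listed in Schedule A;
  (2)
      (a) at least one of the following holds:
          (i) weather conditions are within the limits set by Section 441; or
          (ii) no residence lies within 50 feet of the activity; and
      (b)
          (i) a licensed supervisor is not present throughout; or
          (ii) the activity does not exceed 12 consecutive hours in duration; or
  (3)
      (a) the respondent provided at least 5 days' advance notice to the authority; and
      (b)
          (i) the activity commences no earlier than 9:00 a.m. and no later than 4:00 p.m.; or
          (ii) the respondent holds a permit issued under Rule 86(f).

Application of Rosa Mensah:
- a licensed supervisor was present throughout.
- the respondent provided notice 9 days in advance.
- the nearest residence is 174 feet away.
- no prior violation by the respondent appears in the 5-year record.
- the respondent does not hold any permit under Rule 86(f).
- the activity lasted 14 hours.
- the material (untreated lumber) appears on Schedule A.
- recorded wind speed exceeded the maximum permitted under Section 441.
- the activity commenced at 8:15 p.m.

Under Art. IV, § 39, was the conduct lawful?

(a) no prior violation — met.
(b) not (Schedule A material) — fails.
So (1) is not satisfied (T AND F).
(i) weather ok — fails.
(ii) no residence in 50 ft — satisfied.
(a): F OR T → true.
(i) not (supervisor present) — not met.
(ii) ≤ 12 hrs duration — not satisfied.
(b) = F OR F = false.
(2): T AND F → false.
(a) ≥5 days' notice — met.
(i) start within hours — not satisfied.
(ii) holds permit — not satisfied.
(b) = F OR F = false.
(3) = T AND F = false.
Overall: F OR F OR F → false.

No — unlawful.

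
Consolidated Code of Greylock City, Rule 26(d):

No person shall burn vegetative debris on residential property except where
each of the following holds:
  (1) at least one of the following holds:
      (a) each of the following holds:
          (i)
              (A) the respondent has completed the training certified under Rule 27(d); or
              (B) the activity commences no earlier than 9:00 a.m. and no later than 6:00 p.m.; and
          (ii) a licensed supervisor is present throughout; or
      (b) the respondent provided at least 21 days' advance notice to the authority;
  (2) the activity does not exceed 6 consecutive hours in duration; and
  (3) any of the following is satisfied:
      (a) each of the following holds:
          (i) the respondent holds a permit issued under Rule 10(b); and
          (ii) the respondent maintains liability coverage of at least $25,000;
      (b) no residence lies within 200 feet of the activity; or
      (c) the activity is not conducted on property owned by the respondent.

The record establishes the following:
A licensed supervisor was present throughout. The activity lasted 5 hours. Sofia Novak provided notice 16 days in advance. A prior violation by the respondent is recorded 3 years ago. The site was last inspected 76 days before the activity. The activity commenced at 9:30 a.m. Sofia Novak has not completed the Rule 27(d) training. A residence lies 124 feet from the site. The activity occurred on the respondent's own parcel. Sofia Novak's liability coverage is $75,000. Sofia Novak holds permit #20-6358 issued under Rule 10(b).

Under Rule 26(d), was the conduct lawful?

Yes — lawful.

(A) training certified — not met.
(B) start within hours — satisfied.
(i) = F OR T = true.
(ii) supervisor present — satisfied.
So (a) is satisfied (T AND T).
(b) ≥21 days' notice — fails.
(1) = T OR F = true.
(2) ≤ 6 hrs duration — met.
(i) holds permit — met.
(ii) coverage ≥ $25,000 — satisfied.
(a): T AND T → true.
(b) no residence in 200 ft — fails.
(c) not (own property) — fails.
(3): T OR F OR F → true.
So Overall is satisfied (T AND T AND T).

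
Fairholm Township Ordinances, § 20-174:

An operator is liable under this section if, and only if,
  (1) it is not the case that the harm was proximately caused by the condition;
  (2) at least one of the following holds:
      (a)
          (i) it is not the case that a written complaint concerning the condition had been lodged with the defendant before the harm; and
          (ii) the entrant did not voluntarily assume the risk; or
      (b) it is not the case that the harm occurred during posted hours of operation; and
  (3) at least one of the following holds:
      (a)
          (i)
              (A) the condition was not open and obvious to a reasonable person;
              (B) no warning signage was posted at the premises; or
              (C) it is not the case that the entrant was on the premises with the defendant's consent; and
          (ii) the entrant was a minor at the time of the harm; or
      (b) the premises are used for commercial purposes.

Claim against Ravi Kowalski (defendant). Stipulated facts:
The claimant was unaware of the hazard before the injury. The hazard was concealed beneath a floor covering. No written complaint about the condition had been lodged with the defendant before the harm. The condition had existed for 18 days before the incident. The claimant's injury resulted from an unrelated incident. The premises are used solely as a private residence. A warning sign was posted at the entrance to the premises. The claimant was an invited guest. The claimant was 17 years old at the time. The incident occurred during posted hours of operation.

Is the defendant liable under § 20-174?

Yes — liable.

(1) not (proximate cause) — satisfied.
(i) not (complaint lodged) — met.
(ii) no assumed risk — holds.
(a) = T AND T = true.
(b) not (during posted hours) — not met.
(2): T OR F → true.
(A) not open/obvious — met.
(B) no signage posted — fails.
(C) not (consent to enter) — not met.
So (i) is satisfied (T OR F OR F).
(ii) entrant a minor — met.
(a) = T AND T = true.
(b) commercial use — not met.
(3): T OR F → true.
So Overall is satisfied (T AND T AND T).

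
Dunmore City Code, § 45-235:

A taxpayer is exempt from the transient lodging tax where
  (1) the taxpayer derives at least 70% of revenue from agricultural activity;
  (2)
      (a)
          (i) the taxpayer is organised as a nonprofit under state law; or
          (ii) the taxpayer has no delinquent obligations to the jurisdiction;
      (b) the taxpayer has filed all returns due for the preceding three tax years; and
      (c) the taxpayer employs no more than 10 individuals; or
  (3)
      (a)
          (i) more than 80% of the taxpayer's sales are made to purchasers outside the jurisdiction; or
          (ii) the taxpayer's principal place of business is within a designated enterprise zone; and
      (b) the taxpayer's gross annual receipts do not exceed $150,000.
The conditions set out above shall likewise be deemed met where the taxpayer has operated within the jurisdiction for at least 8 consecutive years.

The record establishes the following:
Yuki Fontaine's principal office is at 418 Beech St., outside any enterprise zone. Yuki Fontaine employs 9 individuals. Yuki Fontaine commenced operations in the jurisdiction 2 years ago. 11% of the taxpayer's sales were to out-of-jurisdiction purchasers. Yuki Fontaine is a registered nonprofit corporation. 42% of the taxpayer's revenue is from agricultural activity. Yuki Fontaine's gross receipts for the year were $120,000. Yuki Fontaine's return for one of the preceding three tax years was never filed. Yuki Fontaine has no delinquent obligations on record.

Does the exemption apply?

(1) ≥70% agricultural — not satisfied.
(i) nonprofit — met.
(ii) no delinquency — satisfied.
(a): T OR T → true.
(b) returns current — not satisfied.
(c) ≤ 10 employees — holds.
(2) = T AND F AND T = false.
(i) >80% out-of-jur. sales — not satisfied.
(ii) in enterprise zone — fails.
So (a) is not satisfied (F OR F).
(b) receipts ≤ $150,000 — met.
(3): F AND T → false.
So Overall is not satisfied (F OR F OR F).
Exception (≥ 8 yrs in jurisdiction) — not satisfied.
Result: main false OR exception false → false.

No — not exempt.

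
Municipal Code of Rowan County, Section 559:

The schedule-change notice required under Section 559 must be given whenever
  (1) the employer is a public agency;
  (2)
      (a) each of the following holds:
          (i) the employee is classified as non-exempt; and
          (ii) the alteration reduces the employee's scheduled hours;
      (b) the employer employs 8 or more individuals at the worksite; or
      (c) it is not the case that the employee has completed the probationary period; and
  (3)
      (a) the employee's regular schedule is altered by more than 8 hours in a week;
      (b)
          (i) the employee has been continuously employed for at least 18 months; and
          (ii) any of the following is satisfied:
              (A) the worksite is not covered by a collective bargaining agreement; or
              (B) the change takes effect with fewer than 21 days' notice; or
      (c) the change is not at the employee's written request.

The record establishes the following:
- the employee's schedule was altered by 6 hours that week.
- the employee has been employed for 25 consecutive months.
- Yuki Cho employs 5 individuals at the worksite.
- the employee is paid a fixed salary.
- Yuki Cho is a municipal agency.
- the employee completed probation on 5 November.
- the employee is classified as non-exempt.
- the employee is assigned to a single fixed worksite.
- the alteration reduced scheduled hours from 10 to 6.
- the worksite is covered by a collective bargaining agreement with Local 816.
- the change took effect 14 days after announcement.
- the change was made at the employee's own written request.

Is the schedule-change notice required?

(1) public agency — met.
(i) non-exempt — satisfied.
(ii) hours reduced — satisfied.
(a) = T AND T = true.
(b) ≥ 8 at site — not met.
(c) not (past probation) — fails.
(2): T OR F OR F → true.
(a) schedule shift > 8h — fails.
(i) tenure ≥ 18 mo. — satisfied.
(A) no CBA — not satisfied.
(B) < 21 days' notice — satisfied.
(ii) = F OR T = true.
(b) = T AND T = true.
(c) not employee-requested — not met.
(3): F OR T OR F → true.
Overall = T AND T AND T = true.

Yes — required.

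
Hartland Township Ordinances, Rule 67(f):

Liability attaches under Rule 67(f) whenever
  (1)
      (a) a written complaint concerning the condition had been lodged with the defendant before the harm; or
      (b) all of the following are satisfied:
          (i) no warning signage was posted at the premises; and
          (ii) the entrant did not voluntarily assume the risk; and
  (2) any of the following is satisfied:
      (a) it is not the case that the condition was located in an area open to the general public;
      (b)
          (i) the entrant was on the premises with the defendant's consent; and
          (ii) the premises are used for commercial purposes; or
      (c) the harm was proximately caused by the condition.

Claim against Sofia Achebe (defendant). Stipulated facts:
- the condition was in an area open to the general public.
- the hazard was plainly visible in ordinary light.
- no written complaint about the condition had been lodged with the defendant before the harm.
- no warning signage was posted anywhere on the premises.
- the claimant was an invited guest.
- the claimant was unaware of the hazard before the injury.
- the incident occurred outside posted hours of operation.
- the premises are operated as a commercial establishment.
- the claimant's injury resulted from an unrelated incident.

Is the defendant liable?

(a) complaint lodged — not met.
(i) no signage posted — holds.
(ii) no assumed risk — satisfied.
(b): T AND T → true.
(1): F OR T → true.
(a) not (public area) — not met.
(i) consent to enter — met.
(ii) commercial use — met.
So (b) is satisfied (T AND T).
(c) proximate cause — not met.
(2): F OR T OR F → true.
Overall = T AND T = true.

Yes — liable.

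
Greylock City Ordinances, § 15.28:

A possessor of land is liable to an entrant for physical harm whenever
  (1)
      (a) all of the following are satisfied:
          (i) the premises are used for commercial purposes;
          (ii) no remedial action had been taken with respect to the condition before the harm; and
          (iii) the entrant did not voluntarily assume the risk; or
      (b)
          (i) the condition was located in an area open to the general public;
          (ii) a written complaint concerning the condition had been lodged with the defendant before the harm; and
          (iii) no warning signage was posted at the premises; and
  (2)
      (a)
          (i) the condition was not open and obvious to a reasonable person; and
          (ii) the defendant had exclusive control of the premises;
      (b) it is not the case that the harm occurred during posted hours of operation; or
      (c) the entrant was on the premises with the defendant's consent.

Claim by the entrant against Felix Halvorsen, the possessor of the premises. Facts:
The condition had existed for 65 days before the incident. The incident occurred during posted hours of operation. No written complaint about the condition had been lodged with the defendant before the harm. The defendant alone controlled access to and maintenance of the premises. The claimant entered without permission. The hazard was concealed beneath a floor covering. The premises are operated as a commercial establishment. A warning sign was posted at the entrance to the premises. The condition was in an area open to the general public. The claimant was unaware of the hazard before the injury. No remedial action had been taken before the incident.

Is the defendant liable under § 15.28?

(i) commercial use — met.
(ii) no remedial action — holds.
(iii) no assumed risk — holds.
So (a) is satisfied (T AND T AND T).
(i) public area — satisfied.
(ii) complaint lodged — fails.
(iii) no signage posted — fails.
(b): T AND F AND F → false.
So (1) is satisfied (T OR F).
(i) not open/obvious — met.
(ii) exclusive control — satisfied.
(a): T AND T → true.
(b) not (during posted hours) — fails.
(c) consent to enter — not met.
(2): T OR F OR F → true.
Overall = T AND T = true.

Yes — liable.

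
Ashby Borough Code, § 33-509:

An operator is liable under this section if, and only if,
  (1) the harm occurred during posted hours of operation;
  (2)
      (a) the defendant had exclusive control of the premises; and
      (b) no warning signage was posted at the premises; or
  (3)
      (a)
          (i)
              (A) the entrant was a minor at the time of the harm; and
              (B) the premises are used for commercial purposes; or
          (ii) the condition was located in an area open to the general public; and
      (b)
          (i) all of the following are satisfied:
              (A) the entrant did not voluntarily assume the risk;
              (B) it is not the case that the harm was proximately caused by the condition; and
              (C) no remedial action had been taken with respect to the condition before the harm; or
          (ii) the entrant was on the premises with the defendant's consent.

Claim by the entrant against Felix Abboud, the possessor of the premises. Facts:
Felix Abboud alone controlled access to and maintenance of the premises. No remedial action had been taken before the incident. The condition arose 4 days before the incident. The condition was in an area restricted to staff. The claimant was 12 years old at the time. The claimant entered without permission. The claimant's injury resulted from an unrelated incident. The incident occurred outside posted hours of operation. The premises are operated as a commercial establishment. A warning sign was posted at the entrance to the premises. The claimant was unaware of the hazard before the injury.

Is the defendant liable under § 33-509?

(1) during posted hours — fails.
(a) exclusive control — met.
(b) no signage posted — not satisfied.
(2) = T AND F = false.
(A) entrant a minor — satisfied.
(B) commercial use — met.
(i): T AND T → true.
(ii) public area — not satisfied.
So (a) is satisfied (T OR F).
(A) no assumed risk — holds.
(B) not (proximate cause) — met.
(C) no remedial action — holds.
So (i) is satisfied (T AND T AND T).
(ii) consent to enter — not met.
So (b) is satisfied (T OR F).
(3) = T AND T = true.
Overall = F OR F OR T = true.

Yes — liable.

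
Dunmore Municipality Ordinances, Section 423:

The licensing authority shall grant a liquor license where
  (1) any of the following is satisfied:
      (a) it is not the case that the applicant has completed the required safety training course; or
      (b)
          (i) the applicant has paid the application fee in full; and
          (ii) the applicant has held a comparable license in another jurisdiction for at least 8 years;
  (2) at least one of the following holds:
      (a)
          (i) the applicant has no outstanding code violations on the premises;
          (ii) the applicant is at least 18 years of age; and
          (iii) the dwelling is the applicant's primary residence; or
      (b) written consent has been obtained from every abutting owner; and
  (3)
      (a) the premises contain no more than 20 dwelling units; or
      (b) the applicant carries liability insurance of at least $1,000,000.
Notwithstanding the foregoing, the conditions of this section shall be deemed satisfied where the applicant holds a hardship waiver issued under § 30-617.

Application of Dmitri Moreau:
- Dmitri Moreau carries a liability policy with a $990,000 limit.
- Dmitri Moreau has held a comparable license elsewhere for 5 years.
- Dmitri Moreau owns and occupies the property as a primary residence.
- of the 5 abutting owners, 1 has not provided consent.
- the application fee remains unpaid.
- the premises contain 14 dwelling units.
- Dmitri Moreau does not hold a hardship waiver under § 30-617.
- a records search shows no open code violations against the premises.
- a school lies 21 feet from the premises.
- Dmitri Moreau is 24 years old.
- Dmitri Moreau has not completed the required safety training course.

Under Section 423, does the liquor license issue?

Yes — granted.

(a) not (safety training) — holds.
(i) fee paid — fails.
(ii) prior license ≥ 8 yr — not satisfied.
(b): F AND F → false.
So (1) is satisfied (T OR F).
(i) no code violations — satisfied.
(ii) age ≥ 18 — holds.
(iii) primary residence — met.
(a) = T AND T AND T = true.
(b) all abutters consent — fails.
(2) = T OR F = true.
(a) ≤ 20 units — satisfied.
(b) insurance ≥ $1,000,000 — not met.
(3) = T OR F = true.
So Overall is satisfied (T AND T AND T).
Exception (hardship waiver) — not satisfied.
Result: main true OR exception false → true.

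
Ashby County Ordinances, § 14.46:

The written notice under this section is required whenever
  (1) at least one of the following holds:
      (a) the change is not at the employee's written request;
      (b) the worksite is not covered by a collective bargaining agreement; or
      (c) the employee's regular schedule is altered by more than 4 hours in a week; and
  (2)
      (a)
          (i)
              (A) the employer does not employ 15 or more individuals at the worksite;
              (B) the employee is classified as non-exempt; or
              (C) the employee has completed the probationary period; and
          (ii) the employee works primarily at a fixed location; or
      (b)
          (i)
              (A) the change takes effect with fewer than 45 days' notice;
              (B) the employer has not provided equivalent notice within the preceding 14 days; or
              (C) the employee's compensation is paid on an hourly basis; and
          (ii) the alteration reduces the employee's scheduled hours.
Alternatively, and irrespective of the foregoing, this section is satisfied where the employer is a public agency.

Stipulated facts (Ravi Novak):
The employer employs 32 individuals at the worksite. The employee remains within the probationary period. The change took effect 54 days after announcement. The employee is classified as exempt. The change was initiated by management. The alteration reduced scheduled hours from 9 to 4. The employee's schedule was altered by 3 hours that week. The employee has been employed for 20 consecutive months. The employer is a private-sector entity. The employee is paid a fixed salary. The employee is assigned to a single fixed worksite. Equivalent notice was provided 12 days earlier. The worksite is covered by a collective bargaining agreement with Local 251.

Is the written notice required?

(a) not employee-requested — met.
(b) no CBA — fails.
(c) schedule shift > 4h — not met.
(1): T OR F OR F → true.
(A) not (≥ 15 at site) — fails.
(B) non-exempt — not met.
(C) past probation — fails.
(i): F OR F OR F → false.
(ii) fixed location — met.
So (a) is not satisfied (F AND T).
(A) < 45 days' notice — fails.
(B) no recent notice — not met.
(C) hourly-paid — not satisfied.
(i) = F OR F OR F = false.
(ii) hours reduced — met.
(b): F AND T → false.
So (2) is not satisfied (F OR F).
Overall = T AND F = false.
Exception (public agency) — not satisfied.
Result: main false OR exception false → false.

No — not required.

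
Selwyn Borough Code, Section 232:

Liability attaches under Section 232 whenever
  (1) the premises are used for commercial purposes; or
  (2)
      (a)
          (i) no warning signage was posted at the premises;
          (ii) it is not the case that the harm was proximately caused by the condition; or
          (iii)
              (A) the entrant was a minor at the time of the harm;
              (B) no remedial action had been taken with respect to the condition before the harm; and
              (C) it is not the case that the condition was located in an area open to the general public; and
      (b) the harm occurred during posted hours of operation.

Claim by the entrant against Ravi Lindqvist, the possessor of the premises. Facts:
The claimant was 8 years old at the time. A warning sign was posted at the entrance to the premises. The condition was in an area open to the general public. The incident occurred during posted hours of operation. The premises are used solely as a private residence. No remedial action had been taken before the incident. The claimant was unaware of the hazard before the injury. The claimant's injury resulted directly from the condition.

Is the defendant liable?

(1) commercial use — not satisfied.
(i) no signage posted — fails.
(ii) not (proximate cause) — fails.
(A) entrant a minor — met.
(B) no remedial action — satisfied.
(C) not (public area) — fails.
(iii): T AND T AND F → false.
(a) = F OR F OR F = false.
(b) during posted hours — holds.
(2) = F AND T = false.
So Overall is not satisfied (F OR F).

No — not liable.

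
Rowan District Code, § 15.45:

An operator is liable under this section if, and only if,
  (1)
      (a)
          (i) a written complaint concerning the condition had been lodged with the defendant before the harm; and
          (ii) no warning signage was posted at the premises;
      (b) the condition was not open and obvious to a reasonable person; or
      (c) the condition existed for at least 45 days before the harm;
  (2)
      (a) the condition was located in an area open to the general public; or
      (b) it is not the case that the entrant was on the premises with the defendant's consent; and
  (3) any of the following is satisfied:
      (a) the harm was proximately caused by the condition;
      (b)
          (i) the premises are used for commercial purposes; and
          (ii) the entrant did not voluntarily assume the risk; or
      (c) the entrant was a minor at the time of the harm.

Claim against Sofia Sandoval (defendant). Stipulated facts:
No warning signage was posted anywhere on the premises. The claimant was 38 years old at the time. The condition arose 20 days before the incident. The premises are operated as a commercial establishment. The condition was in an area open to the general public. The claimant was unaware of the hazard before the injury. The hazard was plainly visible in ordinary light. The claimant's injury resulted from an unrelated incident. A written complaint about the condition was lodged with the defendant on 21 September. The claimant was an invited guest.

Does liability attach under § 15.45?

(i) complaint lodged — met.
(ii) no signage posted — holds.
(a) = T AND T = true.
(b) not open/obvious — fails.
(c) condition ≥45 days old — not satisfied.
So (1) is satisfied (T OR F OR F).
(a) public area — holds.
(b) not (consent to enter) — fails.
(2) = T OR F = true.
(a) proximate cause — fails.
(i) commercial use — met.
(ii) no assumed risk — satisfied.
So (b) is satisfied (T AND T).
(c) entrant a minor — not met.
(3) = F OR T OR F = true.
Overall: T AND T AND T → true.

Yes — liable.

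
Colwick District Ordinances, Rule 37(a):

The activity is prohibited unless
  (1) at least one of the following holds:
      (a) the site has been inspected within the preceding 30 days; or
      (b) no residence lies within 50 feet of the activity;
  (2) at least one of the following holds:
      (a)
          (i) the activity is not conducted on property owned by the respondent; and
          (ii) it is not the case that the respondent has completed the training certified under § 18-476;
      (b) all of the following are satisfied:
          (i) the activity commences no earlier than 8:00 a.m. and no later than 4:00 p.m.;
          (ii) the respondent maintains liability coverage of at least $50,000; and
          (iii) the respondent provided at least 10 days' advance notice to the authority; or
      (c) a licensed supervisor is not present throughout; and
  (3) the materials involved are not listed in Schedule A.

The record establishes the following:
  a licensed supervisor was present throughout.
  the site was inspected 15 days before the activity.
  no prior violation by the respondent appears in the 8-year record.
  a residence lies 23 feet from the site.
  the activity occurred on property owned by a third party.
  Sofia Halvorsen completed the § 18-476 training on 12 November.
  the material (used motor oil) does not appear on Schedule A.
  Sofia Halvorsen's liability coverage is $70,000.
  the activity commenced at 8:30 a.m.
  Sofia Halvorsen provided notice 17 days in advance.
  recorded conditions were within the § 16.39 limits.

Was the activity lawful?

Yes — lawful.

(a) site inspected — met.
(b) no residence in 50 ft — not satisfied.
So (1) is satisfied (T OR F).
(i) not (own property) — holds.
(ii) not (training certified) — not met.
(a): T AND F → false.
(i) start within hours — holds.
(ii) coverage ≥ $50,000 — satisfied.
(iii) ≥10 days' notice — met.
So (b) is satisfied (T AND T AND T).
(c) not (supervisor present) — not satisfied.
(2): F OR T OR F → true.
(3) not (Schedule A material) — holds.
So Overall is satisfied (T AND T AND T).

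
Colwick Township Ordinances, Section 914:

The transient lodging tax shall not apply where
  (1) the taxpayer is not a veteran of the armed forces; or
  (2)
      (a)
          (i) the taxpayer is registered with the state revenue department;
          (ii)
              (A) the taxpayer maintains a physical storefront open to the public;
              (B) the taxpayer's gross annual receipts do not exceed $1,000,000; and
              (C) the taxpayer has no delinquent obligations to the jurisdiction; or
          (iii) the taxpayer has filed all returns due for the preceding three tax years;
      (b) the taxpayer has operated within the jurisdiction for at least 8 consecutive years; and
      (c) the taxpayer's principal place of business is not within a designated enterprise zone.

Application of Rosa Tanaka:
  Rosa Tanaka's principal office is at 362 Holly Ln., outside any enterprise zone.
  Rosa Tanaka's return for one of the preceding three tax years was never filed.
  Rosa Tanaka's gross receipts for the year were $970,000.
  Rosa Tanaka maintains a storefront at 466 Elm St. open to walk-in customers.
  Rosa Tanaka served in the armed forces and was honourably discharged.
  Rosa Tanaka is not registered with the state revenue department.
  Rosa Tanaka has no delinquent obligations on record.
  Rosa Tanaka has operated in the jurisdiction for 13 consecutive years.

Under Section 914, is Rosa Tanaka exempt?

(1) not (veteran) — fails.
(i) state-registered — not met.
(A) has storefront — satisfied.
(B) receipts ≤ $1,000,000 — met.
(C) no delinquency — satisfied.
So (ii) is satisfied (T AND T AND T).
(iii) returns current — not satisfied.
(a): F OR T OR F → true.
(b) ≥ 8 yrs in jurisdiction — met.
(c) not (in enterprise zone) — met.
(2): T AND T AND T → true.
Overall: F OR T → true.

Yes — exempt.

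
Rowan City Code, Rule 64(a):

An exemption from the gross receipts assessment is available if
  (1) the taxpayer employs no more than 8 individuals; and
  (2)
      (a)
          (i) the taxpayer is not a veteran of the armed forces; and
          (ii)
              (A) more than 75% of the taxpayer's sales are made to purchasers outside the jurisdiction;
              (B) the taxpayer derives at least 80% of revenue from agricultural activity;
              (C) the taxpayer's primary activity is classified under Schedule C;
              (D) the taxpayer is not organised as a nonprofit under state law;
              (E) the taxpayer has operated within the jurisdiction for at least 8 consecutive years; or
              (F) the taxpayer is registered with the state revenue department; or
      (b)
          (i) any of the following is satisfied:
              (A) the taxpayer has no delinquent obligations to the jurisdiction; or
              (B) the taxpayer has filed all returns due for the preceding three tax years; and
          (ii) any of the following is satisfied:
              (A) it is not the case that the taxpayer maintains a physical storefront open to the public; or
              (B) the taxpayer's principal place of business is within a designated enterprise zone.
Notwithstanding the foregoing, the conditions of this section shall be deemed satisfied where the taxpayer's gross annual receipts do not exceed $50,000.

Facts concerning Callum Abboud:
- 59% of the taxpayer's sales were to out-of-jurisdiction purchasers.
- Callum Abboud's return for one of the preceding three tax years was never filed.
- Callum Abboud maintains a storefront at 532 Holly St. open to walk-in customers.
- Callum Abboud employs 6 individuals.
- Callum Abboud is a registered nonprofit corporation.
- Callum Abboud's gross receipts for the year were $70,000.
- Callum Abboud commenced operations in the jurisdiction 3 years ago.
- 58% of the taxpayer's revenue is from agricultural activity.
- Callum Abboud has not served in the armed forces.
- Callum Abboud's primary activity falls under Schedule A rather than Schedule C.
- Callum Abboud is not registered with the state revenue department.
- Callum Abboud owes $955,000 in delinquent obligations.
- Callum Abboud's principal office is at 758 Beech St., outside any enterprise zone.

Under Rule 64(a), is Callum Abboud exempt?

(1) ≤ 8 employees — holds.
(i) not (veteran) — holds.
(A) >75% out-of-jur. sales — fails.
(B) ≥80% agricultural — not met.
(C) Schedule C activity — fails.
(D) not (nonprofit) — fails.
(E) ≥ 8 yrs in jurisdiction — not met.
(F) state-registered — fails.
(ii): F OR F OR F OR F OR F OR F → false.
(a): T AND F → false.
(A) no delinquency — not met.
(B) returns current — not satisfied.
(i) = F OR F = false.
(A) not (has storefront) — not met.
(B) in enterprise zone — not satisfied.
(ii) = F OR F = false.
(b) = F AND F = false.
So (2) is not satisfied (F OR F).
Overall = T AND F = false.
Exception (receipts ≤ $50,000) — not satisfied.
Result: main false OR exception false → false.

No — not exempt.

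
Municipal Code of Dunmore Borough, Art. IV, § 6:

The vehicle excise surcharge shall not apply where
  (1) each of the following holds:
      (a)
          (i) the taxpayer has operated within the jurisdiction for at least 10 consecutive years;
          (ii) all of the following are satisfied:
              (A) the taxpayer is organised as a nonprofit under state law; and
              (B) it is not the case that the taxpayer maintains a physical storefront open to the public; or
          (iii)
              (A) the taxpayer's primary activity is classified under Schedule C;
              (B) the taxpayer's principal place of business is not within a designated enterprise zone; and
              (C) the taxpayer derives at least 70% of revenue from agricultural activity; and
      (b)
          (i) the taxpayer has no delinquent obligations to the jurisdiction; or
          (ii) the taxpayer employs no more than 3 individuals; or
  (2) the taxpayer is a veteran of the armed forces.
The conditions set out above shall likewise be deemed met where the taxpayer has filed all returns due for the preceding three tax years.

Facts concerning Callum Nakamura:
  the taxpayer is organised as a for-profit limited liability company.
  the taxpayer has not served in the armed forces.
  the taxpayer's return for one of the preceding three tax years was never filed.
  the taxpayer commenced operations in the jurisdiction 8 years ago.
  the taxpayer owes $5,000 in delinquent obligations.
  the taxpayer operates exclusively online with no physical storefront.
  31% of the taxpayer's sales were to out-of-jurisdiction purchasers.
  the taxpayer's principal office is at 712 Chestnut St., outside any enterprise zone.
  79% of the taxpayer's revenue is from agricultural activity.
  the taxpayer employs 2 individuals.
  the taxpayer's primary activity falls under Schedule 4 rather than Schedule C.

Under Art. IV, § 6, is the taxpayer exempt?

No — not exempt.

(i) ≥ 10 yrs in jurisdiction — not met.
(A) nonprofit — fails.
(B) not (has storefront) — met.
(ii): F AND T → false.
(A) Schedule C activity — not satisfied.
(B) not (in enterprise zone) — satisfied.
(C) ≥70% agricultural — satisfied.
So (iii) is not satisfied (F AND T AND T).
(a) = F OR F OR F = false.
(i) no delinquency — not met.
(ii) ≤ 3 employees — met.
So (b) is satisfied (F OR T).
So (1) is not satisfied (F AND T).
(2) veteran — fails.
Overall: F OR F → false.
Exception (returns current) — not satisfied.
Result: main false OR exception false → false.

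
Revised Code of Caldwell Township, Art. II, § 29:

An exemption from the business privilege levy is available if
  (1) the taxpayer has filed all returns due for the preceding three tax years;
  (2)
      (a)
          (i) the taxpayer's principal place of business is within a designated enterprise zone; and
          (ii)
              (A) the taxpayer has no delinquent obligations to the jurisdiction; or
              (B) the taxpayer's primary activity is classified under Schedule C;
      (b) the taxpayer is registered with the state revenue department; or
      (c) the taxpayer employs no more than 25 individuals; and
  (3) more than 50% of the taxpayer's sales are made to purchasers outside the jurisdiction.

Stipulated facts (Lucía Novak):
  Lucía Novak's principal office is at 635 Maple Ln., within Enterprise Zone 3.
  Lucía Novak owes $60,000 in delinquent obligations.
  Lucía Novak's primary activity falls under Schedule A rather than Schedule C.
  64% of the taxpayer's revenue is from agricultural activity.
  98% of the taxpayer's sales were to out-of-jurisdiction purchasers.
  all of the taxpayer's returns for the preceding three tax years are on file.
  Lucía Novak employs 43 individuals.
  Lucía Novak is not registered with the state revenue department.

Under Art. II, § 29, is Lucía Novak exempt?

No — not exempt.

(1) returns current — holds.
(i) in enterprise zone — satisfied.
(A) no delinquency — not satisfied.
(B) Schedule C activity — not satisfied.
(ii) = F OR F = false.
(a) = T AND F = false.
(b) state-registered — not met.
(c) ≤ 25 employees — not satisfied.
(2): F OR F OR F → false.
(3) >50% out-of-jur. sales — holds.
Overall: T AND F AND T → false.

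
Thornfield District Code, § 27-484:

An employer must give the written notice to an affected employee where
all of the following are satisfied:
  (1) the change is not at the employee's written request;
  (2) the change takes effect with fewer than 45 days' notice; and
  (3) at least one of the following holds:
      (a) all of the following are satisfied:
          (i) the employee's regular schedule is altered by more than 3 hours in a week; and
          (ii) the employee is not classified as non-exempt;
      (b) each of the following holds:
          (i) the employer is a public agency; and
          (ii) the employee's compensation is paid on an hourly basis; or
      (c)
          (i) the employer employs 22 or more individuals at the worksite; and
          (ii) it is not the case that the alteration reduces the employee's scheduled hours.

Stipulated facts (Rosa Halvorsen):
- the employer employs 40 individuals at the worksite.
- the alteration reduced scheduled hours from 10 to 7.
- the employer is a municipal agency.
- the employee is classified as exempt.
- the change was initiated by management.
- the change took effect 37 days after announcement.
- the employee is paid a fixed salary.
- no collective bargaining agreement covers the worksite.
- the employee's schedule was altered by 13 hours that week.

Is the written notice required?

Yes — required.

(1) not employee-requested — holds.
(2) < 45 days' notice — holds.
(i) schedule shift > 3h — satisfied.
(ii) not (non-exempt) — holds.
(a) = T AND T = true.
(i) public agency — satisfied.
(ii) hourly-paid — fails.
(b) = T AND F = false.
(i) ≥ 22 at site — satisfied.
(ii) not (hours reduced) — not met.
(c) = T AND F = false.
(3) = T OR F OR F = true.
Overall: T AND T AND T → true.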